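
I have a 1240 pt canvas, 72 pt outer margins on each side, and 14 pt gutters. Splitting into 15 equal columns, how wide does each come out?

Take off 144 pt of margins, leaving 1096 pt.
15c + 14·14 = 1096 → 15c = 900 → c = 60 pt.

60 pt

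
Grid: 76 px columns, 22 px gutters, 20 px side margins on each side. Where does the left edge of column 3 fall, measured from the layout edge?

Each column+gutter stride is 98 px; 2 of them past the 20 px margin is 20 + 196 = 216 px.

216 px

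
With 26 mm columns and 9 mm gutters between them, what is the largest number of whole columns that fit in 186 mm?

5 columns

5 columns: 5·26 + 4·9 = 166 mm ≤ 186.
6 columns: 201 mm > 186. So 5.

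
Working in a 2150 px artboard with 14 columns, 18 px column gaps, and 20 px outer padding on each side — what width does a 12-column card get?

Take off 40 px of margins, leaving 2110 px.
2110 − 13·18 = 1876; ÷14 gives c = 134 px.
12 columns plus 11 column gaps: 1608 + 198 = 1806 px.

1806 px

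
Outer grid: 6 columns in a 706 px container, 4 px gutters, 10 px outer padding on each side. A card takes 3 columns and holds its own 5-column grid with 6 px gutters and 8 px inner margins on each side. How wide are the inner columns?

Take off 20 px of margins, leaving 686 px.
6c + 5·4 = 686 → 6c = 666 → c = 111 px.
3-column span = 3·111 + 2·4 = 341 px.
Inner content = 341 − 2·8 = 325 px.
5d + 4·6 = 325 → 5d = 301 → d = 60.2 px.

60.2 px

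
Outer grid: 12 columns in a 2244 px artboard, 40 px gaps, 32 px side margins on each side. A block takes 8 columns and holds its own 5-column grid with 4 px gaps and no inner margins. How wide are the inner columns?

284.8 px

Inside the margins: 2244 − 64 = 2180 px.
2180 − 11·40 = 1740; ÷12 gives c = 145 px.
8 columns plus 7 gaps: 1160 + 280 = 1440 px.
1440 − 4·4 = 1424; ÷5 gives d = 284.8 px.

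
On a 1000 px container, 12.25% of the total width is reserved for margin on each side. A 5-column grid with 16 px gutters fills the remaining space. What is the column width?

138.2 px

Each margin = 12.25% of 1000 = 122.5 px; content = 1000 − 2·122.5 = 755 px.
5 columns + 4 gutters: 5c + 4·16 = 755.
5c = 755 − 64 = 691, so c = 138.2 px.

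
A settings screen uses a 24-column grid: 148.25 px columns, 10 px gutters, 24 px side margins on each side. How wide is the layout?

Layout = 2·24 + 24·148.25 + 23·10 = 48 + 3558 + 230 = 3836 px.

3836 px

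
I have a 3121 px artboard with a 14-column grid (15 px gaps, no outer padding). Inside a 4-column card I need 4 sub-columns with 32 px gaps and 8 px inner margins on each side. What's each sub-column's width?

192.25 px

3121 − 13·15 = 2926; ÷14 gives c = 209 px.
4-column span = 4·209 + 3·15 = 881 px.
Inner content = 881 − 2·8 = 865 px.
Subtracting 3 gaps of 32 leaves 769 for 4 columns, so d = 192.25 px.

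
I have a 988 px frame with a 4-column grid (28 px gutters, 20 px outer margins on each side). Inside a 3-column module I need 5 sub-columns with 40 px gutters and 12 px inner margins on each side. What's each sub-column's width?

Subtract both margins: 988 − 2·20 = 948 px.
948 − 3·28 = 864; ÷4 gives c = 216 px.
3 columns plus 2 gutters: 648 + 56 = 704 px.
Inner content = 704 − 2·12 = 680 px.
680 − 4·40 = 520; ÷5 gives d = 104 px.

104 px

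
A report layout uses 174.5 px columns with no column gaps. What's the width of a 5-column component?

872.5 px

With no column gaps, 5 columns span 5·174.5 = 872.5 px.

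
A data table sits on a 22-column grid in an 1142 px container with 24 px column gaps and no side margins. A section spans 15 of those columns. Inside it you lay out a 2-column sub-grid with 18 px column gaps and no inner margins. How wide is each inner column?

376.5 px

Subtracting 21 column gaps of 24 leaves 638 for 22 columns, so c = 29 px.
15-column span = 15·29 + 14·24 = 771 px.
771 − 1·18 = 753; ÷2 gives d = 376.5 px.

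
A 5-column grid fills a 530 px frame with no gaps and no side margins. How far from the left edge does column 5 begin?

With no gaps, each column is 530/5 = 106 px.
Before column 5: 4 columns + 4 gaps.
Offset = 4·(106 + 0) = 4·106 = 424 px.

424 px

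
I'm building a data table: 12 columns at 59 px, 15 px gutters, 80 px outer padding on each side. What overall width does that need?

1033 px

Adding margins, columns and gutters: 160 + 708 + 165 = 1033 px.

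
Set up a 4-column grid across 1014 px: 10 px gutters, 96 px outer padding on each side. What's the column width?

198 px

Subtract both margins: 1014 − 2·96 = 822 px.
4c + 3·10 = 822 → 4c = 792 → c = 198 px.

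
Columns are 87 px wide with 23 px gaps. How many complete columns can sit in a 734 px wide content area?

6 columns

Each extra column adds 87 + 23 = 110 px.
(734 + 23) / 110 = 6.88, so 6 columns fit.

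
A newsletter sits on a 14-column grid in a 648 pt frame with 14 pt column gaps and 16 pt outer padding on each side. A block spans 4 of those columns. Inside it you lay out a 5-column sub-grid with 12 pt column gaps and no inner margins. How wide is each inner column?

23.6 pt

Subtract both margins: 648 − 2·16 = 616 pt.
616 − 13·14 = 434; ÷14 gives c = 31 pt.
4 columns plus 3 column gaps: 124 + 42 = 166 pt.
5d + 4·12 = 166 → 5d = 118 → d = 23.6 pt.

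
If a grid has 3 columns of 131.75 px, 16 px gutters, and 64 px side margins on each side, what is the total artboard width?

Artboard = 2·64 + 3·131.75 + 2·16 = 128 + 395.25 + 32 = 555.25 px.

555.25 px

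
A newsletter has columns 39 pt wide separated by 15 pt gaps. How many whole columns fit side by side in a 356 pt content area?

6 columns: 6·39 + 5·15 = 309 pt ≤ 356.
7 columns: 363 pt > 356. So 6.

6 columns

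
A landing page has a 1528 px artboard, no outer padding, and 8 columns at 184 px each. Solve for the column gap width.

8 columns take 8·184 = 1472 px; remaining 56 splits into 7 column gaps.
g = 56 / 7 = 8 px.

8 px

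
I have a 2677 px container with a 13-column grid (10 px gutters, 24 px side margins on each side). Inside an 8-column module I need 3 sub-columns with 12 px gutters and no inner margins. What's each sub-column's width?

530 px

Inside the margins: 2677 − 48 = 2629 px.
13c + 12·10 = 2629 → 13c = 2509 → c = 193 px.
Span of 8: 8·193 + 7·10 = 1544 + 70 = 1614 px.
Subtracting 2 gutters of 12 leaves 1590 for 3 columns, so d = 530 px.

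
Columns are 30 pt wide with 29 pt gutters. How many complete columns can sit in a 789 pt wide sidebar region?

13 columns

k columns need k·30 + (k−1)·29 = k·59 − 29.
k·59 − 29 ≤ 789 → k ≤ 818 / 59 ≈ 13.86, so k = 13.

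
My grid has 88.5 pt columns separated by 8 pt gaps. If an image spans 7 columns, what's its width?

Span of 7: 7·88.5 + 6·8 = 619.5 + 48 = 667.5 pt.

667.5 pt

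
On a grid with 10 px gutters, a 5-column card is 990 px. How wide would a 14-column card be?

2790 px

5c + 4·10 = 990 → 5c = 950 → c = 190 px.
14 columns plus 13 gutters: 2660 + 130 = 2790 px.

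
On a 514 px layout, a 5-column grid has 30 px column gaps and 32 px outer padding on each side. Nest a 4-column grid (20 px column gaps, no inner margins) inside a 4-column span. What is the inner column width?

73.5 px

Subtract both margins: 514 − 2·32 = 450 px.
450 − 4·30 = 330; ÷5 gives c = 66 px.
4-column span = 4·66 + 3·30 = 354 px.
Subtracting 3 column gaps of 20 leaves 294 for 4 columns, so d = 73.5 px.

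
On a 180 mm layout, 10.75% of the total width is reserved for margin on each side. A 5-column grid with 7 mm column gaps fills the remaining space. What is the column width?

Each margin = 10.75% of 180 = 19.35 mm; content = 180 − 2·19.35 = 141.3 mm.
5 columns + 4 column gaps: 5c + 4·7 = 141.3.
5c = 141.3 − 28 = 113.3, so c = 22.66 mm.

22.66 mm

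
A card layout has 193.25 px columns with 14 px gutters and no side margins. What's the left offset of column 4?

621.75 px

Each column+gutter stride is 207.25 px; with no margin, 3 of them is 621.75 px.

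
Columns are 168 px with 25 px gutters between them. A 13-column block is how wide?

2484 px

Span of 13: 13·168 + 12·25 = 2184 + 300 = 2484 px.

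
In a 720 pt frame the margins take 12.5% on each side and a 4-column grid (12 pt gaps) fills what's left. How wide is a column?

126 pt

Each margin = 12.5% of 720 = 90 pt; content = 720 − 2·90 = 540 pt.
4 columns + 3 gaps: 4c + 3·12 = 540.
4c = 540 − 36 = 504, so c = 126 pt.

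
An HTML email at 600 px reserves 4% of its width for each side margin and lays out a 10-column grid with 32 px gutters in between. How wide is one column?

Margins: 4% × 600 = 24 px each, so content = 600 − 48 = 552 px.
10 columns + 9 gutters: 10c + 9·32 = 552.
10c = 552 − 288 = 264, so c = 26.4 px.

26.4 px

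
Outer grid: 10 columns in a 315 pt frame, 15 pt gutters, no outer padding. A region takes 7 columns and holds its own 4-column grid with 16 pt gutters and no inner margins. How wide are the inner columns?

42 pt

10 columns + 9 gutters: 10c + 9·15 = 315.
10c = 315 − 135 = 180, so c = 18 pt.
Span of 7: 7·18 + 6·15 = 126 + 90 = 216 pt.
216 − 3·16 = 168; ÷4 gives d = 42 pt.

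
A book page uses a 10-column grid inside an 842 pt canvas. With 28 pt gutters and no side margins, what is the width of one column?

59 pt

842 − 9·28 = 590; ÷10 gives c = 59 pt.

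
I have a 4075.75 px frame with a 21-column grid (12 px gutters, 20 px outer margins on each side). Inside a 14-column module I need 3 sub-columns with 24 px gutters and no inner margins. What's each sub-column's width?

879.5 px

Take off 40 px of margins, leaving 4035.75 px.
Subtracting 20 gutters of 12 leaves 3795.75 for 21 columns, so c = 180.75 px.
14 columns plus 13 gutters: 2530.5 + 156 = 2686.5 px.
Subtracting 2 gutters of 24 leaves 2638.5 for 3 columns, so d = 879.5 px.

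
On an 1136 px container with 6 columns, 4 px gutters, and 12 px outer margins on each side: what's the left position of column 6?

942 px

Inside the margins: 1136 − 24 = 1112 px.
1112 − 5·4 = 1092; ÷6 gives c = 182 px.
Each column+gutter stride is 186 px; 5 of them past the 12 px margin is 12 + 930 = 942 px.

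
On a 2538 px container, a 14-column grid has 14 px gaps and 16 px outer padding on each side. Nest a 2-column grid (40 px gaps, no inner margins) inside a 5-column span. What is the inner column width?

Take off 32 px of margins, leaving 2506 px.
14c + 13·14 = 2506 → 14c = 2324 → c = 166 px.
5-column span = 5·166 + 4·14 = 886 px.
886 − 1·40 = 846; ÷2 gives d = 423 px.

423 px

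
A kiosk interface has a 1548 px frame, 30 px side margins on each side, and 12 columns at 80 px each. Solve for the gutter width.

48 px

Inside the margins: 1548 − 60 = 1488 px.
12·80 + 11g = 1488 → 11g = 528 → g = 48 px.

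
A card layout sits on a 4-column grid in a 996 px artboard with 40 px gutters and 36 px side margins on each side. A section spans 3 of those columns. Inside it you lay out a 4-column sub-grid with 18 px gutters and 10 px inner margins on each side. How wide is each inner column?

152.25 px

Take off 72 px of margins, leaving 924 px.
4c + 3·40 = 924 → 4c = 804 → c = 201 px.
Span of 3: 3·201 + 2·40 = 603 + 80 = 683 px.
Inner content = 683 − 2·10 = 663 px.
4 columns + 3 gutters: 4d + 3·18 = 663.
4d = 663 − 54 = 609, so d = 152.25 px.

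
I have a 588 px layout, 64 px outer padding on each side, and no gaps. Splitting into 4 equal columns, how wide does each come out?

115 px

Content width = 588 − 2·64 = 460 px.
460 / 4 = 115 px per column.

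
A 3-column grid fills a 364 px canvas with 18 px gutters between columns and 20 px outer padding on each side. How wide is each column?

96 px

Content width = 364 − 2·20 = 324 px.
324 − 2·18 = 288; ÷3 gives c = 96 px.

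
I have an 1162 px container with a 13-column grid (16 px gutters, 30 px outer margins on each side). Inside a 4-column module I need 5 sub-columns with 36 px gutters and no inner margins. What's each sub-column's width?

Take off 60 px of margins, leaving 1102 px.
Subtracting 12 gutters of 16 leaves 910 for 13 columns, so c = 70 px.
4-column span = 4·70 + 3·16 = 328 px.
5d + 4·36 = 328 → 5d = 184 → d = 36.8 px.

36.8 px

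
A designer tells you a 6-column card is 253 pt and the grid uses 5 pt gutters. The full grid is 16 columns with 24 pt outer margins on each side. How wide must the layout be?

731 pt

Subtracting 5 gutters of 5 leaves 228 for 6 columns, so c = 38 pt.
Total width: 2·24 + 16·38 + 15·5 = 731 pt.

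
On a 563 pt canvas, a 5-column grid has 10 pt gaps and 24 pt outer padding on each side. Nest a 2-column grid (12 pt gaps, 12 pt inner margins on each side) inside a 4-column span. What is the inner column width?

187 pt

Subtract both margins: 563 − 2·24 = 515 pt.
5 columns + 4 gaps: 5c + 4·10 = 515.
5c = 515 − 40 = 475, so c = 95 pt.
4 columns plus 3 gaps: 380 + 30 = 410 pt.
Inner content = 410 − 2·12 = 386 pt.
Subtracting 1 gap of 12 leaves 374 for 2 columns, so d = 187 pt.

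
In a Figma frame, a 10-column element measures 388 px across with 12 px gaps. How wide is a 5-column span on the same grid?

188 px

Subtracting 9 gaps of 12 leaves 280 for 10 columns, so c = 28 px.
5 columns plus 4 gaps: 140 + 48 = 188 px.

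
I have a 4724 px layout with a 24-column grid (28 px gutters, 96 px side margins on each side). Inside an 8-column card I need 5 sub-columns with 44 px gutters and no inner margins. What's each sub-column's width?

Outer content = 4724 − 2·96 = 4532 px.
Subtracting 23 gutters of 28 leaves 3888 for 24 columns, so c = 162 px.
8 columns plus 7 gutters: 1296 + 196 = 1492 px.
5 columns + 4 gutters: 5d + 4·44 = 1492.
5d = 1492 − 176 = 1316, so d = 263.2 px.

263.2 px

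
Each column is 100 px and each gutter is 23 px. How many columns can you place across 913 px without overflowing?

k columns need k·100 + (k−1)·23 = k·123 − 23.
k·123 − 23 ≤ 913 → k ≤ 936 / 123 ≈ 7.61, so k = 7.

7 columns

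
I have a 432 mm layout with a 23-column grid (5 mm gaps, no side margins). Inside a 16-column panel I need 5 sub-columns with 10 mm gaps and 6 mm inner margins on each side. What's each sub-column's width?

23 columns + 22 gaps: 23c + 22·5 = 432.
23c = 432 − 110 = 322, so c = 14 mm.
16 columns plus 15 gaps: 224 + 75 = 299 mm.
Inner content = 299 − 2·6 = 287 mm.
Subtracting 4 gaps of 10 leaves 247 for 5 columns, so d = 49.4 mm.

49.4 mm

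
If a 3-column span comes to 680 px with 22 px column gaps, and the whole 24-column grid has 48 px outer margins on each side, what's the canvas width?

5690 px

3 columns + 2 column gaps: 3c + 2·22 = 680.
3c = 680 − 44 = 636, so c = 212 px.
Total width: 2·48 + 24·212 + 23·22 = 5690 px.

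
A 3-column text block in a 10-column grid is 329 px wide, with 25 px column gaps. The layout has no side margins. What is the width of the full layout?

3 columns + 2 column gaps: 3c + 2·25 = 329.
3c = 329 − 50 = 279, so c = 93 px.
Summing: 930 + 225 = 1155 px.

1155 px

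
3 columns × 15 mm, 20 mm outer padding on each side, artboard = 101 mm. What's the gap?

8 mm

Content width = 101 − 2·20 = 61 mm.
Columns use 45 mm, leaving 16 mm across 2 gaps = 8 mm each.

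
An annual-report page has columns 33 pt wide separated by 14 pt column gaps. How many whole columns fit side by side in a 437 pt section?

9 columns

9 columns: 9·33 + 8·14 = 409 pt ≤ 437.
10 columns: 456 pt > 437. So 9.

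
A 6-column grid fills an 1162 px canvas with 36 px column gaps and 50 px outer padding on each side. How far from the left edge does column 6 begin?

965 px

Inside the margins: 1162 − 100 = 1062 px.
1062 − 5·36 = 882; ÷6 gives c = 147 px.
Column 6 starts at margin + 5·(column + gutter) = 50 + 5·183 = 965 px.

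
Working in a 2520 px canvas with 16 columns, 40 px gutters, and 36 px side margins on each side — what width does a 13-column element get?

1981.5 px

Inside the margins: 2520 − 72 = 2448 px.
16 columns + 15 gutters: 16c + 15·40 = 2448.
16c = 2448 − 600 = 1848, so c = 115.5 px.
13 columns plus 12 gutters: 1501.5 + 480 = 1981.5 px.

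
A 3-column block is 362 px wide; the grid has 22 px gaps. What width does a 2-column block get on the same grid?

234 px

3c + 2·22 = 362 → 3c = 318 → c = 106 px.
2-column span = 2·106 + 1·22 = 234 px.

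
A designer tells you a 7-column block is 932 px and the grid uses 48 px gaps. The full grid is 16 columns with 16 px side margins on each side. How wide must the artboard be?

7c + 6·48 = 932 → 7c = 644 → c = 92 px.
Artboard = 2·16 + 16·92 + 15·48 = 32 + 1472 + 720 = 2224 px.

2224 px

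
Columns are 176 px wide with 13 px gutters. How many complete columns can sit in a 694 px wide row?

Each extra column adds 176 + 13 = 189 px.
(694 + 13) / 189 = 3.74, so 3 columns fit.

3 columns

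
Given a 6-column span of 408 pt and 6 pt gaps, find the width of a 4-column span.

270 pt

Subtracting 5 gaps of 6 leaves 378 for 6 columns, so c = 63 pt.
4-column span = 4·63 + 3·6 = 270 pt.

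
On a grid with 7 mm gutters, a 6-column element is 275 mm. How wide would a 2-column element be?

6 columns + 5 gutters: 6c + 5·7 = 275.
6c = 275 − 35 = 240, so c = 40 mm.
Span of 2: 2·40 + 1·7 = 80 + 7 = 87 mm.

87 mm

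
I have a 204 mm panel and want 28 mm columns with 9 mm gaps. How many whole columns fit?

k columns need k·28 + (k−1)·9 = k·37 − 9.
k·37 − 9 ≤ 204 → k ≤ 213 / 37 ≈ 5.76, so k = 5.

5 columns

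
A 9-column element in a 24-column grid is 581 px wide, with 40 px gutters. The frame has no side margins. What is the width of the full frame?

9 columns + 8 gutters: 9c + 8·40 = 581.
9c = 581 − 320 = 261, so c = 29 px.
Total width: 24·29 + 23·40 = 1616 px.

1616 px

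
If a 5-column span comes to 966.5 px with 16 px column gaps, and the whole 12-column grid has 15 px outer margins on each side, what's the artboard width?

Subtracting 4 column gaps of 16 leaves 902.5 for 5 columns, so c = 180.5 px.
Artboard = 2·15 + 12·180.5 + 11·16 = 30 + 2166 + 176 = 2372 px.

2372 px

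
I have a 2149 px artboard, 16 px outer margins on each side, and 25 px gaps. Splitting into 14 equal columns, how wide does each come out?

Inside the margins: 2149 − 32 = 2117 px.
14c + 13·25 = 2117 → 14c = 1792 → c = 128 px.

128 px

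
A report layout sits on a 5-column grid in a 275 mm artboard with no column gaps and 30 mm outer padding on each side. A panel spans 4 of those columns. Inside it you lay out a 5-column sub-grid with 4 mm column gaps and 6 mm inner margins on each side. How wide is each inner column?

28.8 mm

Take off 60 mm of margins, leaving 215 mm.
215 / 5 = 43 mm per column.
With no column gaps, 4 columns span 4·43 = 172 mm.
Inner content = 172 − 2·6 = 160 mm.
5d + 4·4 = 160 → 5d = 144 → d = 28.8 mm.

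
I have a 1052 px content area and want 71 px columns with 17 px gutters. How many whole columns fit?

Each extra column adds 71 + 17 = 88 px.
(1052 + 17) / 88 = 12.15, so 12 columns fit.

12 columns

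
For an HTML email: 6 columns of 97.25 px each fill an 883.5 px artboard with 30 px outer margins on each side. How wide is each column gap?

Content width = 883.5 − 2·30 = 823.5 px.
6 columns take 6·97.25 = 583.5 px; remaining 240 splits into 5 column gaps.
g = 240 / 5 = 48 px.

48 px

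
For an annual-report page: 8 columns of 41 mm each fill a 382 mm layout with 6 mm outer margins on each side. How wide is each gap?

6 mm

Content width = 382 − 2·6 = 370 mm.
Columns use 328 mm, leaving 42 mm across 7 gaps = 6 mm each.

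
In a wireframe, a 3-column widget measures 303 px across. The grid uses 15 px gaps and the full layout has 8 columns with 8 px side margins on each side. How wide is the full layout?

849 px

3 columns + 2 gaps: 3c + 2·15 = 303.
3c = 303 − 30 = 273, so c = 91 px.
Layout = 2·8 + 8·91 + 7·15 = 16 + 728 + 105 = 849 px.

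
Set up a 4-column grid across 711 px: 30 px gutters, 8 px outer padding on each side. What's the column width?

Take off 16 px of margins, leaving 695 px.
4c + 3·30 = 695 → 4c = 605 → c = 151.25 px.

151.25 px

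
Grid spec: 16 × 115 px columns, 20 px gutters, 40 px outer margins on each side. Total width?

Total width: 2·40 + 16·115 + 15·20 = 2220 px.

2220 px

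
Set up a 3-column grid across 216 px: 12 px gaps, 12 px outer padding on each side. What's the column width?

56 px

Subtract both margins: 216 − 2·12 = 192 px.
Subtracting 2 gaps of 12 leaves 168 for 3 columns, so c = 56 px.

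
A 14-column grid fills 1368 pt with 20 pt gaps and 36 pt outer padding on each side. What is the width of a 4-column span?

Take off 72 pt of margins, leaving 1296 pt.
Subtracting 13 gaps of 20 leaves 1036 for 14 columns, so c = 74 pt.
Span of 4: 4·74 + 3·20 = 296 + 60 = 356 pt.

356 pt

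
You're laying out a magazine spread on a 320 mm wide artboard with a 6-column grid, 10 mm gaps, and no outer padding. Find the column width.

45 mm

320 − 5·10 = 270; ÷6 gives c = 45 mm.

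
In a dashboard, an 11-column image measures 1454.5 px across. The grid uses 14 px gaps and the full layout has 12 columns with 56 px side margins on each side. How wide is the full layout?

1700 px

11c + 10·14 = 1454.5 → 11c = 1314.5 → c = 119.5 px.
Adding margins, columns and gutters: 112 + 1434 + 154 = 1700 px.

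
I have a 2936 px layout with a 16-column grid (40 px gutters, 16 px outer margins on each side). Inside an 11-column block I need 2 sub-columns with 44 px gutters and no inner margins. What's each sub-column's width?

970 px

Inside the margins: 2936 − 32 = 2904 px.
2904 − 15·40 = 2304; ÷16 gives c = 144 px.
Span of 11: 11·144 + 10·40 = 1584 + 400 = 1984 px.
2 columns + 1 gutter: 2d + 1·44 = 1984.
2d = 1984 − 44 = 1940, so d = 970 px.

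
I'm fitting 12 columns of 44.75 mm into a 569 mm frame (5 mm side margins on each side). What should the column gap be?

Subtract both margins: 569 − 2·5 = 559 mm.
Columns use 537 mm, leaving 22 mm across 11 column gaps = 2 mm each.

2 mm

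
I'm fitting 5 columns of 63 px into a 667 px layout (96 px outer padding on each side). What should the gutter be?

Content width = 667 − 2·96 = 475 px.
Columns use 315 px, leaving 160 px across 4 gutters = 40 px each.

40 px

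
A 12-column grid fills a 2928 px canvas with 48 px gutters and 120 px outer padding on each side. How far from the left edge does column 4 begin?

Inside the margins: 2928 − 240 = 2688 px.
2688 − 11·48 = 2160; ÷12 gives c = 180 px.
Column 4 starts at margin + 3·(column + gutter) = 120 + 3·228 = 804 px.

804 px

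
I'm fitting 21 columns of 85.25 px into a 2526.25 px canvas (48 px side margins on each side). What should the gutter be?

32 px

Take off 96 px of margins, leaving 2430.25 px.
Columns use 1790.25 px, leaving 640 px across 20 gutters = 32 px each.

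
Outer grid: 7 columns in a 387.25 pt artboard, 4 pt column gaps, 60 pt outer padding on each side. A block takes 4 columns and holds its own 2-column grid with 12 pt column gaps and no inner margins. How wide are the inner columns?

Inside the margins: 387.25 − 120 = 267.25 pt.
7c + 6·4 = 267.25 → 7c = 243.25 → c = 34.75 pt.
4 columns plus 3 column gaps: 139 + 12 = 151 pt.
2 columns + 1 column gap: 2d + 1·12 = 151.
2d = 151 − 12 = 139, so d = 69.5 pt.

69.5 pt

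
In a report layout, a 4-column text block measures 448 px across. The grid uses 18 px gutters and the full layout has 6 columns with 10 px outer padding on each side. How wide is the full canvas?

701 px

448 − 3·18 = 394; ÷4 gives c = 98.5 px.
Adding margins, columns and gutters: 20 + 591 + 90 = 701 px.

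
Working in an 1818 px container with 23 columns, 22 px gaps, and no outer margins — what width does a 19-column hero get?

1498 px

1818 − 22·22 = 1334; ÷23 gives c = 58 px.
19-column span = 19·58 + 18·22 = 1498 px.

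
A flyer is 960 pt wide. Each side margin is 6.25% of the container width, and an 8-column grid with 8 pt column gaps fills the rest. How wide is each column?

Margins: 6.25% × 960 = 60 pt each, so content = 960 − 120 = 840 pt.
Subtracting 7 column gaps of 8 leaves 784 for 8 columns, so c = 98 pt.

98 pt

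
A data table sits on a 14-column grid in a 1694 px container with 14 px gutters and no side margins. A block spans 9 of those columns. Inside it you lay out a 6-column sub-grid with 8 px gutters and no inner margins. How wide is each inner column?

174 px

14c + 13·14 = 1694 → 14c = 1512 → c = 108 px.
Span of 9: 9·108 + 8·14 = 972 + 112 = 1084 px.
1084 − 5·8 = 1044; ÷6 gives d = 174 px.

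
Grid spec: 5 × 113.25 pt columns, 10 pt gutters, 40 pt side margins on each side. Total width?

686.25 pt

Container = 2·40 + 5·113.25 + 4·10 = 80 + 566.25 + 40 = 686.25 pt.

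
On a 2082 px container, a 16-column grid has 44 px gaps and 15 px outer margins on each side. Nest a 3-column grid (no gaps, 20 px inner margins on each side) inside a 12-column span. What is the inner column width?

496 px

Subtract both margins: 2082 − 2·15 = 2052 px.
2052 − 15·44 = 1392; ÷16 gives c = 87 px.
12 columns plus 11 gaps: 1044 + 484 = 1528 px.
Inner content = 1528 − 2·20 = 1488 px.
1488 / 3 = 496 px per column.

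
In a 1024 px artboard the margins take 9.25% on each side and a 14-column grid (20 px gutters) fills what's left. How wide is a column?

41.04 px

Margins: 9.25% × 1024 = 94.72 px each, so content = 1024 − 189.44 = 834.56 px.
14 columns + 13 gutters: 14c + 13·20 = 834.56.
14c = 834.56 − 260 = 574.56, so c = 41.04 px.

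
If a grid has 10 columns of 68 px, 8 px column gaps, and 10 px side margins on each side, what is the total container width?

Total width: 2·10 + 10·68 + 9·8 = 772 px.

772 px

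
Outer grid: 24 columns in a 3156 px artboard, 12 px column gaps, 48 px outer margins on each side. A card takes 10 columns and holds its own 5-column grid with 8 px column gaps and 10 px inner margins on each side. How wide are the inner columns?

Inside the margins: 3156 − 96 = 3060 px.
3060 − 23·12 = 2784; ÷24 gives c = 116 px.
Span of 10: 10·116 + 9·12 = 1160 + 108 = 1268 px.
Inner content = 1268 − 2·10 = 1248 px.
1248 − 4·8 = 1216; ÷5 gives d = 243.2 px.

243.2 px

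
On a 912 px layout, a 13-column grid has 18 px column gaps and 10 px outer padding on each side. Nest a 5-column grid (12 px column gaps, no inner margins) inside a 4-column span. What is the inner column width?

42.8 px

Outer content = 912 − 2·10 = 892 px.
13c + 12·18 = 892 → 13c = 676 → c = 52 px.
4 columns plus 3 column gaps: 208 + 54 = 262 px.
5 columns + 4 column gaps: 5d + 4·12 = 262.
5d = 262 − 48 = 214, so d = 42.8 px.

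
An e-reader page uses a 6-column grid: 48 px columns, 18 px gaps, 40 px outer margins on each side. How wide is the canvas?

Total width: 2·40 + 6·48 + 5·18 = 458 px.

458 px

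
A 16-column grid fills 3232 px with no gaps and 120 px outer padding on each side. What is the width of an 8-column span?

Take off 240 px of margins, leaving 2992 px.
With no gaps, each column is 2992/16 = 187 px.
8-column span = 8·187 = 1496 px.

1496 px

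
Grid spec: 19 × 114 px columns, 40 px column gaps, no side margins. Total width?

2886 px

Total width: 19·114 + 18·40 = 2886 px.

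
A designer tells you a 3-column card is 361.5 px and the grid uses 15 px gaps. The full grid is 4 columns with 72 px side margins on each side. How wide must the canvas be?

3c + 2·15 = 361.5 → 3c = 331.5 → c = 110.5 px.
Canvas = 2·72 + 4·110.5 + 3·15 = 144 + 442 + 45 = 631 px.

631 px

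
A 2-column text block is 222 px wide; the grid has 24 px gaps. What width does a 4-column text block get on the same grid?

468 px

222 − 1·24 = 198; ÷2 gives c = 99 px.
4-column span = 4·99 + 3·24 = 468 px.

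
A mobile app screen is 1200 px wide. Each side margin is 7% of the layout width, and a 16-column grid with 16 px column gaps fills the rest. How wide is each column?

1200 × (1 − 2·7%) = 1200 × 86% = 1032 px for the columns.
16 columns + 15 column gaps: 16c + 15·16 = 1032.
16c = 1032 − 240 = 792, so c = 49.5 px.

49.5 px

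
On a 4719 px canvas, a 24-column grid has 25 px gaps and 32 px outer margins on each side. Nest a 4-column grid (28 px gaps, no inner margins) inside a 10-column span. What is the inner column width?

Inside the margins: 4719 − 64 = 4655 px.
24c + 23·25 = 4655 → 24c = 4080 → c = 170 px.
Span of 10: 10·170 + 9·25 = 1700 + 225 = 1925 px.
4 columns + 3 gaps: 4d + 3·28 = 1925.
4d = 1925 − 84 = 1841, so d = 460.25 px.

460.25 px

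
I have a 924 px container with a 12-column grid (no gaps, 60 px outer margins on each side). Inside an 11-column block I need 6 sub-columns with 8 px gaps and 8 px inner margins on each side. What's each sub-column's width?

Inside the margins: 924 − 120 = 804 px.
With no gaps, each column is 804/12 = 67 px.
11-column span = 11·67 = 737 px.
Inner content = 737 − 2·8 = 721 px.
721 − 5·8 = 681; ÷6 gives d = 113.5 px.

113.5 px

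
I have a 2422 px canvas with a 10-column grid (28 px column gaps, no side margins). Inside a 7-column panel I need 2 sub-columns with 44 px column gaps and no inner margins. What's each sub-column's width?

821.5 px

Subtracting 9 column gaps of 28 leaves 2170 for 10 columns, so c = 217 px.
7-column span = 7·217 + 6·28 = 1687 px.
2d + 1·44 = 1687 → 2d = 1643 → d = 821.5 px.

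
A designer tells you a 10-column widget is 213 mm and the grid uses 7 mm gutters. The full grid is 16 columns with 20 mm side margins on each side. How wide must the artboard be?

213 − 9·7 = 150; ÷10 gives c = 15 mm.
Artboard = 2·20 + 16·15 + 15·7 = 40 + 240 + 105 = 385 mm.

385 mm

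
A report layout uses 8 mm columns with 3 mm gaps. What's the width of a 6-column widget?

Span of 6: 6·8 + 5·3 = 48 + 15 = 63 mm.

63 mm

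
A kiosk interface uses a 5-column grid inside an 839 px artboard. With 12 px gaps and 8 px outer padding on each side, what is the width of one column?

Inside the margins: 839 − 16 = 823 px.
5 columns + 4 gaps: 5c + 4·12 = 823.
5c = 823 − 48 = 775, so c = 155 px.

155 px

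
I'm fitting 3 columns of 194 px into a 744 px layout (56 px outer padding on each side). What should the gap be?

25 px

Inside the margins: 744 − 112 = 632 px.
3 columns take 3·194 = 582 px; remaining 50 splits into 2 gaps.
g = 50 / 2 = 25 px.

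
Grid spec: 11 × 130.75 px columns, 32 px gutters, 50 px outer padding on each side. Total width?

1858.25 px

Adding margins, columns and gutters: 100 + 1438.25 + 320 = 1858.25 px.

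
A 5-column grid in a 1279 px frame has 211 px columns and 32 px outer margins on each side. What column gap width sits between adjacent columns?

40 px

Take off 64 px of margins, leaving 1215 px.
5 columns take 5·211 = 1055 px; remaining 160 splits into 4 column gaps.
g = 160 / 4 = 40 px.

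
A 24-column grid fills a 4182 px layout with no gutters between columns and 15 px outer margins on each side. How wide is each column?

173 px

Content width = 4182 − 2·15 = 4152 px.
With no gutters, each column is 4152/24 = 173 px.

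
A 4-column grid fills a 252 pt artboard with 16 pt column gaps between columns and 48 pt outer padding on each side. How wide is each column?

Subtract both margins: 252 − 2·48 = 156 pt.
156 − 3·16 = 108; ÷4 gives c = 27 pt.

27 pt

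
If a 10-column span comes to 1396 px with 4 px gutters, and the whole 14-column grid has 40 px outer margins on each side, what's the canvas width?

10 columns + 9 gutters: 10c + 9·4 = 1396.
10c = 1396 − 36 = 1360, so c = 136 px.
Total width: 2·40 + 14·136 + 13·4 = 2036 px.

2036 px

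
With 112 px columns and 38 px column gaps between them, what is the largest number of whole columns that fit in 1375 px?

9 columns

9 columns: 9·112 + 8·38 = 1312 px ≤ 1375.
10 columns: 1462 px > 1375. So 9.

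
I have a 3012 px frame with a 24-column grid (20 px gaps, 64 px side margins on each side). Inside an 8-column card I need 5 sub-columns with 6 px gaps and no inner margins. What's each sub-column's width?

184.8 px

Outer content = 3012 − 2·64 = 2884 px.
Subtracting 23 gaps of 20 leaves 2424 for 24 columns, so c = 101 px.
8-column span = 8·101 + 7·20 = 948 px.
948 − 4·6 = 924; ÷5 gives d = 184.8 px.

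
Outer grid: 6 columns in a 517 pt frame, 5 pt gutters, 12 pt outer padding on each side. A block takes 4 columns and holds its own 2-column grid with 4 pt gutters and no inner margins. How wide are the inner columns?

Take off 24 pt of margins, leaving 493 pt.
6c + 5·5 = 493 → 6c = 468 → c = 78 pt.
Span of 4: 4·78 + 3·5 = 312 + 15 = 327 pt.
2 columns + 1 gutter: 2d + 1·4 = 327.
2d = 327 − 4 = 323, so d = 161.5 pt.

161.5 pt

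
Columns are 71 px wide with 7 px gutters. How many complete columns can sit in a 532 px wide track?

6 columns

Each extra column adds 71 + 7 = 78 px.
(532 + 7) / 78 = 6.91, so 6 columns fit.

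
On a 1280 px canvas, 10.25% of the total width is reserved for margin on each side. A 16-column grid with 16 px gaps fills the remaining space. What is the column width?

Margins: 10.25% × 1280 = 131.2 px each, so content = 1280 − 262.4 = 1017.6 px.
16 columns + 15 gaps: 16c + 15·16 = 1017.6.
16c = 1017.6 − 240 = 777.6, so c = 48.6 px.

48.6 px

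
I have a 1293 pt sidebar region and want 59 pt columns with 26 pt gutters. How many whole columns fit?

15 columns

k columns need k·59 + (k−1)·26 = k·85 − 26.
k·85 − 26 ≤ 1293 → k ≤ 1319 / 85 ≈ 15.52, so k = 15.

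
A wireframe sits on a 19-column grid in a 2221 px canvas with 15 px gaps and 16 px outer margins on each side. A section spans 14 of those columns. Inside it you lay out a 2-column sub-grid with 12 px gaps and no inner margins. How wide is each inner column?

Subtract both margins: 2221 − 2·16 = 2189 px.
Subtracting 18 gaps of 15 leaves 1919 for 19 columns, so c = 101 px.
Span of 14: 14·101 + 13·15 = 1414 + 195 = 1609 px.
2 columns + 1 gap: 2d + 1·12 = 1609.
2d = 1609 − 12 = 1597, so d = 798.5 px.

798.5 px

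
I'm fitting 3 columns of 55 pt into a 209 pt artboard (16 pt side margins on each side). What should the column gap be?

Subtract both margins: 209 − 2·16 = 177 pt.
3 columns take 3·55 = 165 pt; remaining 12 splits into 2 column gaps.
g = 12 / 2 = 6 pt.

6 pt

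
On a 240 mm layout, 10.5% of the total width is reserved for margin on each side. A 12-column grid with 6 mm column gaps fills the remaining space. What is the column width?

10.3 mm

240 × (1 − 2·10.5%) = 240 × 79% = 189.6 mm for the columns.
12c + 11·6 = 189.6 → 12c = 123.6 → c = 10.3 mm.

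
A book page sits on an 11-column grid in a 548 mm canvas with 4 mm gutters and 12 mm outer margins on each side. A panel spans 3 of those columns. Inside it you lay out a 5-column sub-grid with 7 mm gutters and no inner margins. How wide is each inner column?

Take off 24 mm of margins, leaving 524 mm.
Subtracting 10 gutters of 4 leaves 484 for 11 columns, so c = 44 mm.
3-column span = 3·44 + 2·4 = 140 mm.
5d + 4·7 = 140 → 5d = 112 → d = 22.4 mm.

22.4 mm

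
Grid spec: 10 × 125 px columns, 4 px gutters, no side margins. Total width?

1286 px

Total width: 10·125 + 9·4 = 1286 px.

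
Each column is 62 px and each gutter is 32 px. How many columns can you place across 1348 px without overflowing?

14 columns

14 columns: 14·62 + 13·32 = 1284 px ≤ 1348.
15 columns: 1378 px > 1348. So 14.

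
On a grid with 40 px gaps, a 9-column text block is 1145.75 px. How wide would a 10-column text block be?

9c + 8·40 = 1145.75 → 9c = 825.75 → c = 91.75 px.
10 columns plus 9 gaps: 917.5 + 360 = 1277.5 px.

1277.5 px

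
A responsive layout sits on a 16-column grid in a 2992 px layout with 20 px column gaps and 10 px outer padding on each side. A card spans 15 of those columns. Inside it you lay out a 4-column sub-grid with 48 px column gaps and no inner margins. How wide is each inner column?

660.25 px

Take off 20 px of margins, leaving 2972 px.
2972 − 15·20 = 2672; ÷16 gives c = 167 px.
15-column span = 15·167 + 14·20 = 2785 px.
4d + 3·48 = 2785 → 4d = 2641 → d = 660.25 px.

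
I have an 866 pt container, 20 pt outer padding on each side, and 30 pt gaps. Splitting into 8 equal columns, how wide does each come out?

77 pt

Take off 40 pt of margins, leaving 826 pt.
8c + 7·30 = 826 → 8c = 616 → c = 77 pt.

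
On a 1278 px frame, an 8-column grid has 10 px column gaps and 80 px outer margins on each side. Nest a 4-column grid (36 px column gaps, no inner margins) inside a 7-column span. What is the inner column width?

217.25 px

Take off 160 px of margins, leaving 1118 px.
8 columns + 7 column gaps: 8c + 7·10 = 1118.
8c = 1118 − 70 = 1048, so c = 131 px.
Span of 7: 7·131 + 6·10 = 917 + 60 = 977 px.
4 columns + 3 column gaps: 4d + 3·36 = 977.
4d = 977 − 108 = 869, so d = 217.25 px.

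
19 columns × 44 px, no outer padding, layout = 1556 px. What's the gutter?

19 columns take 19·44 = 836 px; remaining 720 splits into 18 gutters.
g = 720 / 18 = 40 px.

40 px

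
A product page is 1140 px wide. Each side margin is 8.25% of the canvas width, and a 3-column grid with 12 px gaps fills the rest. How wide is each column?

309.3 px

Margins: 8.25% × 1140 = 94.05 px each, so content = 1140 − 188.1 = 951.9 px.
Subtracting 2 gaps of 12 leaves 927.9 for 3 columns, so c = 309.3 px.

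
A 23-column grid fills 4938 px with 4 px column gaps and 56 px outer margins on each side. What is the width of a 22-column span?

4616 px

Inside the margins: 4938 − 112 = 4826 px.
4826 − 22·4 = 4738; ÷23 gives c = 206 px.
22-column span = 22·206 + 21·4 = 4616 px.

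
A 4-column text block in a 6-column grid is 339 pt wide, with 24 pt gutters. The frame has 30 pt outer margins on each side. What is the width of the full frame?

Subtracting 3 gutters of 24 leaves 267 for 4 columns, so c = 66.75 pt.
Frame = 2·30 + 6·66.75 + 5·24 = 60 + 400.5 + 120 = 580.5 pt.

580.5 pt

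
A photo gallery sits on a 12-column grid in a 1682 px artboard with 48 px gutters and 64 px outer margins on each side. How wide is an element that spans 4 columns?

Take off 128 px of margins, leaving 1554 px.
12 columns + 11 gutters: 12c + 11·48 = 1554.
12c = 1554 − 528 = 1026, so c = 85.5 px.
4 columns plus 3 gutters: 342 + 144 = 486 px.

486 px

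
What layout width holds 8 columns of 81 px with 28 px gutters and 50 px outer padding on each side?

944 px

Total width: 2·50 + 8·81 + 7·28 = 944 px.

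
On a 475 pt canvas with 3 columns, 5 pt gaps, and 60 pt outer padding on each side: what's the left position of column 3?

300 pt

Content = 475 − 2·60 = 355 pt.
3 columns + 2 gaps: 3c + 2·5 = 355.
3c = 355 − 10 = 345, so c = 115 pt.
Column 3 starts at margin + 2·(column + gutter) = 60 + 2·120 = 300 pt.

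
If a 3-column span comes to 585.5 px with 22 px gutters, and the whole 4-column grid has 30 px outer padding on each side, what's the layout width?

3c + 2·22 = 585.5 → 3c = 541.5 → c = 180.5 px.
Total width: 2·30 + 4·180.5 + 3·22 = 848 px.

848 px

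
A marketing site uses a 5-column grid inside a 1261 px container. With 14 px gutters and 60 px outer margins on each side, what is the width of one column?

217 px

Subtract both margins: 1261 − 2·60 = 1141 px.
1141 − 4·14 = 1085; ÷5 gives c = 217 px.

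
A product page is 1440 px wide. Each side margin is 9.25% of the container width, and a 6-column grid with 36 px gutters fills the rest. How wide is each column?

1440 × (1 − 2·9.25%) = 1440 × 81.5% = 1173.6 px for the columns.
Subtracting 5 gutters of 36 leaves 993.6 for 6 columns, so c = 165.6 px.

165.6 px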